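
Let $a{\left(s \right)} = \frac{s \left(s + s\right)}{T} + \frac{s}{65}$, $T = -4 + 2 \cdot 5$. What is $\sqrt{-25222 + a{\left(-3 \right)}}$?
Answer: $\frac{i \sqrt{106550470}}{65} \approx 158.81 i$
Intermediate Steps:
$T = 6$ ($T = -4 + 10 = 6$)
$a{\left(s \right)} = \frac{s^{2}}{3} + \frac{s}{65}$ ($a{\left(s \right)} = \frac{s \left(s + s\right)}{6} + \frac{s}{65} = s 2 s \frac{1}{6} + s \frac{1}{65} = 2 s^{2} \cdot \frac{1}{6} + \frac{s}{65} = \frac{s^{2}}{3} + \frac{s}{65}$)
$\sqrt{-25222 + a{\left(-3 \right)}} = \sqrt{-25222 + \frac{1}{195} \left(-3\right) \left(3 + 65 \left(-3\right)\right)} = \sqrt{-25222 + \frac{1}{195} \left(-3\right) \left(3 - 195\right)} = \sqrt{-25222 + \frac{1}{195} \left(-3\right) \left(-192\right)} = \sqrt{-25222 + \frac{192}{65}} = \sqrt{- \frac{1639238}{65}} = \frac{i \sqrt{106550470}}{65}$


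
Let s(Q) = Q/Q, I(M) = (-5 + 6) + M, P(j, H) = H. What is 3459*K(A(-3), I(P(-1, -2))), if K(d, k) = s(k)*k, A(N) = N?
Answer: -3459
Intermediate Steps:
I(M) = 1 + M
s(Q) = 1
K(d, k) = k (K(d, k) = 1*k = k)
3459*K(A(-3), I(P(-1, -2))) = 3459*(1 - 2) = 3459*(-1) = -3459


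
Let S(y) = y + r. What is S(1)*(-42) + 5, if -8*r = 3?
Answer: -85/4 ≈ -21.250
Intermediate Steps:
r = -3/8 (r = -⅛*3 = -3/8 ≈ -0.37500)
S(y) = -3/8 + y (S(y) = y - 3/8 = -3/8 + y)
S(1)*(-42) + 5 = (-3/8 + 1)*(-42) + 5 = (5/8)*(-42) + 5 = -105/4 + 5 = -85/4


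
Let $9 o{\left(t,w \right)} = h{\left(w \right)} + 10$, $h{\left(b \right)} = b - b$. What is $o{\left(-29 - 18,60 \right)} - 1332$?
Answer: $- \frac{11978}{9} \approx -1330.9$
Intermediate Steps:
$h{\left(b \right)} = 0$
$o{\left(t,w \right)} = \frac{10}{9}$ ($o{\left(t,w \right)} = \frac{0 + 10}{9} = \frac{1}{9} \cdot 10 = \frac{10}{9}$)
$o{\left(-29 - 18,60 \right)} - 1332 = \frac{10}{9} - 1332 = - \frac{11978}{9}$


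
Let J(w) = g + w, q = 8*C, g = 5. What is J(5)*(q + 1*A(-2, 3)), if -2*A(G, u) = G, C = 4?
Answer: 330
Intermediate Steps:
A(G, u) = -G/2
q = 32 (q = 8*4 = 32)
J(w) = 5 + w
J(5)*(q + 1*A(-2, 3)) = (5 + 5)*(32 + 1*(-½*(-2))) = 10*(32 + 1*1) = 10*(32 + 1) = 10*33 = 330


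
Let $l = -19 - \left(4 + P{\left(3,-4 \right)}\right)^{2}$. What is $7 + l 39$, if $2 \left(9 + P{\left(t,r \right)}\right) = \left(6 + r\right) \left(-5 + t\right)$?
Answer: $-2645$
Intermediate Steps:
$P{\left(t,r \right)} = -9 + \frac{\left(-5 + t\right) \left(6 + r\right)}{2}$ ($P{\left(t,r \right)} = -9 + \frac{\left(6 + r\right) \left(-5 + t\right)}{2} = -9 + \frac{\left(-5 + t\right) \left(6 + r\right)}{2}$)
$l = -68$ ($l = -19 - \left(4 + \left(-24 + 3 \cdot 3 - -10 + \frac{1}{2} \left(-4\right) 3\right)\right)^{2} = -19 - \left(4 + \left(-24 + 9 + 10 - 6\right)\right)^{2} = -19 - \left(4 - 11\right)^{2} = -19 - \left(-7\right)^{2} = -19 - 49 = -68$)
$7 + l 39 = 7 - 2652 = -2645$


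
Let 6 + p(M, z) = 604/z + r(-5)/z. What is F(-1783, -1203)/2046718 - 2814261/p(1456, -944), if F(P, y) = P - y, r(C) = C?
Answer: 2718719358811586/6409297417 ≈ 4.2418e+5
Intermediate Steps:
p(M, z) = -6 + 599/z (p(M, z) = -6 + (604/z - 5/z) = -6 + 599/z)
F(-1783, -1203)/2046718 - 2814261/p(1456, -944) = (-1783 - 1*(-1203))/2046718 - 2814261/(-6 + 599/(-944)) = (-1783 + 1203)*(1/2046718) - 2814261/(-6 + 599*(-1/944)) = -580*1/2046718 - 2814261/(-6 - 599/944) = -290/1023359 - 2814261/(-6263/944) = -290/1023359 - 2814261*(-944/6263) = -290/1023359 + 2656662384/6263 = 2718719358811586/6409297417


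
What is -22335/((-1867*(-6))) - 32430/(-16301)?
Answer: -267325/60867934 ≈ -0.0043919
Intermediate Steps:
-22335/((-1867*(-6))) - 32430/(-16301) = -22335/11202 - 32430*(-1/16301) = -22335*1/11202 + 32430/16301 = -7445/3734 + 32430/16301 = -267325/60867934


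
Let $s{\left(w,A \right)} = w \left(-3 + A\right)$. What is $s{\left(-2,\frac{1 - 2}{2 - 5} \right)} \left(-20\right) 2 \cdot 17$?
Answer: $- \frac{10880}{3} \approx -3626.7$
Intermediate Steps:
$s{\left(-2,\frac{1 - 2}{2 - 5} \right)} \left(-20\right) 2 \cdot 17 = - 2 \left(-3 + \frac{1 - 2}{2 - 5}\right) \left(-20\right) 2 \cdot 17 = - 2 \left(-3 - \frac{1}{-3}\right) \left(\left(-40\right) 17\right) = - 2 \left(-3 - - \frac{1}{3}\right) \left(-680\right) = - 2 \left(-3 + \frac{1}{3}\right) \left(-680\right) = \left(-2\right) \left(- \frac{8}{3}\right) \left(-680\right) = \frac{16}{3} \left(-680\right) = - \frac{10880}{3}$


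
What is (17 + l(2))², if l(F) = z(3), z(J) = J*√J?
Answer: 316 + 102*√3 ≈ 492.67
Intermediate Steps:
z(J) = J^(3/2)
l(F) = 3*√3 (l(F) = 3^(3/2) = 3*√3)
(17 + l(2))² = (17 + 3*√3)²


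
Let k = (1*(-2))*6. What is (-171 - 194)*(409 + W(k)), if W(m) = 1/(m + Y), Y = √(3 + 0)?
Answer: -7014935/47 + 365*√3/141 ≈ -1.4925e+5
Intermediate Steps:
Y = √3 ≈ 1.7320
k = -12 (k = -2*6 = -12)
W(m) = 1/(m + √3)
(-171 - 194)*(409 + W(k)) = (-171 - 194)*(409 + 1/(-12 + √3)) = -365*(409 + 1/(-12 + √3)) = -149285 - 365/(-12 + √3)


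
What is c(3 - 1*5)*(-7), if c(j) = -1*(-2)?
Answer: -14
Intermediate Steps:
c(j) = 2
c(3 - 1*5)*(-7) = 2*(-7) = -14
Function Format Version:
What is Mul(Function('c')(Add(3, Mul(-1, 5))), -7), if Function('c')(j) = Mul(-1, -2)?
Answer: -14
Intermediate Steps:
Function('c')(j) = 2
Mul(Function('c')(Add(3, Mul(-1, 5))), -7) = Mul(2, -7) = -14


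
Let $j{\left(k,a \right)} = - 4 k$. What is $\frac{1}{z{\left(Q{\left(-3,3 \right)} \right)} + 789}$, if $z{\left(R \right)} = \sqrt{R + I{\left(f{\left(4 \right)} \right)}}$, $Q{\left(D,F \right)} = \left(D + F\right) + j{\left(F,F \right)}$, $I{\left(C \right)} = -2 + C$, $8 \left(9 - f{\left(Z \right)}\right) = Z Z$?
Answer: $\frac{789}{622528} - \frac{i \sqrt{7}}{622528} \approx 0.0012674 - 4.25 \cdot 10^{-6} i$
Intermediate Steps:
$f{\left(Z \right)} = 9 - \frac{Z^{2}}{8}$ ($f{\left(Z \right)} = 9 - \frac{Z Z}{8} = 9 - \frac{Z^{2}}{8}$)
$Q{\left(D,F \right)} = D - 3 F$ ($Q{\left(D,F \right)} = \left(D + F\right) - 4 F = D - 3 F$)
$z{\left(R \right)} = \sqrt{5 + R}$ ($z{\left(R \right)} = \sqrt{R + \left(-2 + \left(9 - \frac{4^{2}}{8}\right)\right)} = \sqrt{R + \left(-2 + \left(9 - 2\right)\right)} = \sqrt{R + \left(-2 + 7\right)} = \sqrt{R + 5} = \sqrt{5 + R}$)
$\frac{1}{z{\left(Q{\left(-3,3 \right)} \right)} + 789} = \frac{1}{\sqrt{5 - 12} + 789} = \frac{1}{\sqrt{-7} + 789} = \frac{1}{i \sqrt{7} + 789} = \frac{1}{789 + i \sqrt{7}}$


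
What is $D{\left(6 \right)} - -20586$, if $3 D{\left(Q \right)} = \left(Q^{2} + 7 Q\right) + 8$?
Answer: $\frac{61844}{3} \approx 20615.0$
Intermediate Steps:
$D{\left(Q \right)} = \frac{8}{3} + \frac{Q^{2}}{3} + \frac{7 Q}{3}$ ($D{\left(Q \right)} = \frac{\left(Q^{2} + 7 Q\right) + 8}{3} = \frac{8 + Q^{2} + 7 Q}{3} = \frac{8}{3} + \frac{Q^{2}}{3} + \frac{7 Q}{3}$)
$D{\left(6 \right)} - -20586 = \left(\frac{8}{3} + \frac{6^{2}}{3} + \frac{7}{3} \cdot 6\right) - -20586 = \left(\frac{8}{3} + \frac{1}{3} \cdot 36 + 14\right) + 20586 = \left(\frac{8}{3} + 12 + 14\right) + 20586 = \frac{86}{3} + 20586 = \frac{61844}{3}$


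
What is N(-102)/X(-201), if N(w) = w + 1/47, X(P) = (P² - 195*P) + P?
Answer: -4793/3731565 ≈ -0.0012844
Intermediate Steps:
X(P) = P² - 194*P
N(w) = 1/47 + w (N(w) = w + 1/47 = 1/47 + w)
N(-102)/X(-201) = (1/47 - 102)/((-201*(-194 - 201))) = -4793/(47*((-201*(-395)))) = -4793/47/79395 = -4793/47*1/79395 = -4793/3731565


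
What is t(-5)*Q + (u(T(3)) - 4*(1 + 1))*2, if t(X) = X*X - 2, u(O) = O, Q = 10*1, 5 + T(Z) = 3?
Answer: 210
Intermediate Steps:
T(Z) = -2 (T(Z) = -5 + 3 = -2)
Q = 10
t(X) = -2 + X**2 (t(X) = X**2 - 2 = -2 + X**2)
t(-5)*Q + (u(T(3)) - 4*(1 + 1))*2 = (-2 + (-5)**2)*10 + (-2 - 4*(1 + 1))*2 = (-2 + 25)*10 + (-2 - 4*2)*2 = 23*10 + (-2 - 8)*2 = 230 - 10*2 = 230 - 20 = 210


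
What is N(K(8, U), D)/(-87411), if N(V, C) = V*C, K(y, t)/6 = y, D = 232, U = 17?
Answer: -3712/29137 ≈ -0.12740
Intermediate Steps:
K(y, t) = 6*y
N(V, C) = C*V
N(K(8, U), D)/(-87411) = (232*(6*8))/(-87411) = (232*48)*(-1/87411) = 11136*(-1/87411) = -3712/29137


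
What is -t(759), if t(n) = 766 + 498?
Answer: -1264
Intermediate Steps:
t(n) = 1264
-t(759) = -1*1264 = -1264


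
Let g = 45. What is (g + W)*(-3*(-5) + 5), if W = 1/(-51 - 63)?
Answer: 51290/57 ≈ 899.82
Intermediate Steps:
W = -1/114 (W = 1/(-114) = -1/114 ≈ -0.0087719)
(g + W)*(-3*(-5) + 5) = (45 - 1/114)*(-3*(-5) + 5) = 5129*(15 + 5)/114 = (5129/114)*20 = 51290/57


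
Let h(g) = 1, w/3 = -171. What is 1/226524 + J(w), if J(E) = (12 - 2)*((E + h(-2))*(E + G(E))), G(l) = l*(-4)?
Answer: -1784936632319/226524 ≈ -7.8797e+6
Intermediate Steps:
w = -513 (w = 3*(-171) = -513)
G(l) = -4*l
J(E) = -30*E*(1 + E) (J(E) = (12 - 2)*((E + 1)*(E - 4*E)) = 10*((1 + E)*(-3*E)) = 10*(-3*E*(1 + E)) = -30*E*(1 + E))
1/226524 + J(w) = 1/226524 + 30*(-513)*(-1 - 1*(-513)) = 1/226524 + 30*(-513)*(-1 + 513) = 1/226524 + 30*(-513)*512 = 1/226524 - 7879680 = -1784936632319/226524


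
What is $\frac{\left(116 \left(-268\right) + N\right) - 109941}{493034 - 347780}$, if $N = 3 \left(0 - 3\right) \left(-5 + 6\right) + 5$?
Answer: $- \frac{47011}{48418} \approx -0.97094$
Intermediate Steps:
$N = -4$ ($N = 3 \left(\left(-3\right) 1\right) + 5 = 3 \left(-3\right) + 5 = -9 + 5 = -4$)
$\frac{\left(116 \left(-268\right) + N\right) - 109941}{493034 - 347780} = \frac{\left(116 \left(-268\right) - 4\right) - 109941}{493034 - 347780} = \frac{\left(-31088 - 4\right) - 109941}{493034 - 347780} = \frac{-31092 - 109941}{145254} = \left(-141033\right) \frac{1}{145254} = - \frac{47011}{48418}$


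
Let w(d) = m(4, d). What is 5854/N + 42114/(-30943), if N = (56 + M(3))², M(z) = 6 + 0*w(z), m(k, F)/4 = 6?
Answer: 9627053/59472446 ≈ 0.16187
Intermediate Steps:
m(k, F) = 24 (m(k, F) = 4*6 = 24)
w(d) = 24
M(z) = 6 (M(z) = 6 + 0*24 = 6 + 0 = 6)
N = 3844 (N = (56 + 6)² = 62² = 3844)
5854/N + 42114/(-30943) = 5854/3844 + 42114/(-30943) = 5854*(1/3844) + 42114*(-1/30943) = 2927/1922 - 42114/30943 = 9627053/59472446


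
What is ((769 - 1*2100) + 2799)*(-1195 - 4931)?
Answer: -8992968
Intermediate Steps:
((769 - 1*2100) + 2799)*(-1195 - 4931) = ((769 - 2100) + 2799)*(-6126) = (-1331 + 2799)*(-6126) = 1468*(-6126) = -8992968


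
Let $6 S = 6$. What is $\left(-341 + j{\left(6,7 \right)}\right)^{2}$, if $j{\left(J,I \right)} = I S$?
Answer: $111556$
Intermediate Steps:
$S = 1$ ($S = \frac{1}{6} \cdot 6 = 1$)
$j{\left(J,I \right)} = I$ ($j{\left(J,I \right)} = I 1 = I$)
$\left(-341 + j{\left(6,7 \right)}\right)^{2} = \left(-341 + 7\right)^{2} = \left(-334\right)^{2} = 111556$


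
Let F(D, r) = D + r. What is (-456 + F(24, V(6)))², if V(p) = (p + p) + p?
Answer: 171396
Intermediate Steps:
V(p) = 3*p (V(p) = 2*p + p = 3*p)
(-456 + F(24, V(6)))² = (-456 + (24 + 3*6))² = (-456 + (24 + 18))² = (-456 + 42)² = (-414)² = 171396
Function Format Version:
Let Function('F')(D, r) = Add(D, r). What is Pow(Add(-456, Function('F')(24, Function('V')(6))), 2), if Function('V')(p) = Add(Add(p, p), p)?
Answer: 171396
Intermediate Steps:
Function('V')(p) = Mul(3, p) (Function('V')(p) = Add(Mul(2, p), p) = Mul(3, p))
Pow(Add(-456, Function('F')(24, Function('V')(6))), 2) = Pow(Add(-456, Add(24, Mul(3, 6))), 2) = Pow(Add(-456, Add(24, 18)), 2) = Pow(Add(-456, 42), 2) = Pow(-414, 2) = 171396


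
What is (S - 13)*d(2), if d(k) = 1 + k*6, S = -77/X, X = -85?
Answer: -13364/85 ≈ -157.22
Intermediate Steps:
S = 77/85 (S = -77/(-85) = -77*(-1/85) = 77/85 ≈ 0.90588)
d(k) = 1 + 6*k
(S - 13)*d(2) = (77/85 - 13)*(1 + 6*2) = -1028*(1 + 12)/85 = -1028/85*13 = -13364/85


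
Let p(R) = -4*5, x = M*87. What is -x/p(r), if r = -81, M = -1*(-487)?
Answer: 42369/20 ≈ 2118.4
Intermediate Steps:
M = 487
x = 42369 (x = 487*87 = 42369)
p(R) = -20
-x/p(r) = -42369/(-20) = -42369*(-1)/20 = -1*(-42369/20) = 42369/20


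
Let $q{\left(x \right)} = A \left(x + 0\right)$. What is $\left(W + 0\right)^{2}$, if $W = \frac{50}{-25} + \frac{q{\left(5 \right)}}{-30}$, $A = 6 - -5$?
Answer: $\frac{529}{36} \approx 14.694$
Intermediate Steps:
$A = 11$ ($A = 6 + 5 = 11$)
$q{\left(x \right)} = 11 x$ ($q{\left(x \right)} = 11 \left(x + 0\right) = 11 x$)
$W = - \frac{23}{6}$ ($W = \frac{50}{-25} + \frac{11 \cdot 5}{-30} = 50 \left(- \frac{1}{25}\right) + 55 \left(- \frac{1}{30}\right) = -2 - \frac{11}{6} = - \frac{23}{6} \approx -3.8333$)
$\left(W + 0\right)^{2} = \left(- \frac{23}{6} + 0\right)^{2} = \left(- \frac{23}{6}\right)^{2} = \frac{529}{36}$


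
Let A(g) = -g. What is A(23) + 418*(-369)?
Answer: -154265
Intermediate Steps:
A(23) + 418*(-369) = -1*23 + 418*(-369) = -23 - 154242 = -154265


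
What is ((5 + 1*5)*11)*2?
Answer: 220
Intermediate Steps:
((5 + 1*5)*11)*2 = ((5 + 5)*11)*2 = (10*11)*2 = 110*2 = 220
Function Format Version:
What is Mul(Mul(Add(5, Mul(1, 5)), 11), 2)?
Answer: 220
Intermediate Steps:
Mul(Mul(Add(5, Mul(1, 5)), 11), 2) = Mul(Mul(Add(5, 5), 11), 2) = Mul(Mul(10, 11), 2) = Mul(110, 2) = 220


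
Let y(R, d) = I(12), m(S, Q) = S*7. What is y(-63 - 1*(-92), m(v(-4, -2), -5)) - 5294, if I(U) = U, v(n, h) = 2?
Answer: -5282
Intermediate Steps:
m(S, Q) = 7*S
y(R, d) = 12
y(-63 - 1*(-92), m(v(-4, -2), -5)) - 5294 = 12 - 5294 = -5282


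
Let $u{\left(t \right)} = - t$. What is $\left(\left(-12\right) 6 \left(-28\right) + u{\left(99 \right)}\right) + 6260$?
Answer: $8177$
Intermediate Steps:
$\left(\left(-12\right) 6 \left(-28\right) + u{\left(99 \right)}\right) + 6260 = \left(\left(-12\right) 6 \left(-28\right) - 99\right) + 6260 = \left(\left(-72\right) \left(-28\right) - 99\right) + 6260 = \left(2016 - 99\right) + 6260 = 1917 + 6260 = 8177$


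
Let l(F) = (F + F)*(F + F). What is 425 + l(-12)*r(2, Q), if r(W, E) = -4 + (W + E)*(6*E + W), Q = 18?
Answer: 1265321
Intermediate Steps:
l(F) = 4*F**2 (l(F) = (2*F)*(2*F) = 4*F**2)
r(W, E) = -4 + (E + W)*(W + 6*E)
425 + l(-12)*r(2, Q) = 425 + (4*(-12)**2)*(-4 + 2**2 + 6*18**2 + 7*18*2) = 425 + (4*144)*(-4 + 4 + 6*324 + 252) = 425 + 576*(-4 + 4 + 1944 + 252) = 425 + 576*2196 = 425 + 1264896 = 1265321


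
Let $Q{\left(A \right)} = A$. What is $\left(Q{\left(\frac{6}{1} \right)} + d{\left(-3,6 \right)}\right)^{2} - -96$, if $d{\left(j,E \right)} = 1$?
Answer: $145$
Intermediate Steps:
$\left(Q{\left(\frac{6}{1} \right)} + d{\left(-3,6 \right)}\right)^{2} - -96 = \left(\frac{6}{1} + 1\right)^{2} - -96 = \left(6 \cdot 1 + 1\right)^{2} + 96 = \left(6 + 1\right)^{2} + 96 = 7^{2} + 96 = 49 + 96 = 145$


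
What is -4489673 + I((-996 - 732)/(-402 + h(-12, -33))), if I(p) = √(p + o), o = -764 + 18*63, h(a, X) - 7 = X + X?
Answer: -4489673 + √79429378/461 ≈ -4.4897e+6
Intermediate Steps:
h(a, X) = 7 + 2*X (h(a, X) = 7 + (X + X) = 7 + 2*X)
o = 370 (o = -764 + 1134 = 370)
I(p) = √(370 + p) (I(p) = √(p + 370) = √(370 + p))
-4489673 + I((-996 - 732)/(-402 + h(-12, -33))) = -4489673 + √(370 + (-996 - 732)/(-402 + (7 + 2*(-33)))) = -4489673 + √(370 - 1728/(-402 + (7 - 66))) = -4489673 + √(370 - 1728/(-402 - 59)) = -4489673 + √(370 - 1728/(-461)) = -4489673 + √(370 - 1728*(-1/461)) = -4489673 + √(370 + 1728/461) = -4489673 + √(172298/461) = -4489673 + √79429378/461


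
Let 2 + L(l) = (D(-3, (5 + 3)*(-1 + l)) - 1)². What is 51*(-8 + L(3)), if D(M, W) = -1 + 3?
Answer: -459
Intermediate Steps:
D(M, W) = 2
L(l) = -1 (L(l) = -2 + (2 - 1)² = -2 + 1² = -2 + 1 = -1)
51*(-8 + L(3)) = 51*(-8 - 1) = 51*(-9) = -459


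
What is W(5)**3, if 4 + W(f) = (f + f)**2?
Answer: 884736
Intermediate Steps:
W(f) = -4 + 4*f**2 (W(f) = -4 + (f + f)**2 = -4 + (2*f)**2 = -4 + 4*f**2)
W(5)**3 = (-4 + 4*5**2)**3 = (-4 + 4*25)**3 = (-4 + 100)**3 = 96**3 = 884736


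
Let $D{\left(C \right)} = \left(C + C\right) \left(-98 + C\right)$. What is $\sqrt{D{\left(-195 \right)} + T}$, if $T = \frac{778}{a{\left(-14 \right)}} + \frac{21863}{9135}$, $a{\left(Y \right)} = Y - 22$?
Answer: $\frac{\sqrt{4237344435730}}{6090} \approx 338.01$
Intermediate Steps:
$D{\left(C \right)} = 2 C \left(-98 + C\right)$
$a{\left(Y \right)} = -22 + Y$
$T = - \frac{351109}{18270}$ ($T = \frac{778}{-22 - 14} + \frac{21863}{9135} = \frac{778}{-36} + 21863 \cdot \frac{1}{9135} = 778 \left(- \frac{1}{36}\right) + \frac{21863}{9135} = - \frac{389}{18} + \frac{21863}{9135} = - \frac{351109}{18270} \approx -19.218$)
$\sqrt{D{\left(-195 \right)} + T} = \sqrt{2 \left(-195\right) \left(-98 - 195\right) - \frac{351109}{18270}} = \sqrt{2 \left(-195\right) \left(-293\right) - \frac{351109}{18270}} = \sqrt{114270 - \frac{351109}{18270}} = \sqrt{\frac{2087361791}{18270}} = \frac{\sqrt{4237344435730}}{6090}$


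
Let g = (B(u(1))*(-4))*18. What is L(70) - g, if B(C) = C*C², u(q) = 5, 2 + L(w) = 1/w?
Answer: 629861/70 ≈ 8998.0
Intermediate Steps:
L(w) = -2 + 1/w
B(C) = C³
g = -9000 (g = (5³*(-4))*18 = (125*(-4))*18 = -500*18 = -9000)
L(70) - g = (-2 + 1/70) - 1*(-9000) = (-2 + 1/70) + 9000 = -139/70 + 9000 = 629861/70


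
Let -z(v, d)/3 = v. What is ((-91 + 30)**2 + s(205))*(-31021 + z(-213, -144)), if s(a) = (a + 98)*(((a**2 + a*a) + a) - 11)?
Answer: -775641917446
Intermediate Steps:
z(v, d) = -3*v
s(a) = (98 + a)*(-11 + a + 2*a**2) (s(a) = (98 + a)*(((a**2 + a**2) + a) - 11) = (98 + a)*((2*a**2 + a) - 11) = (98 + a)*((a + 2*a**2) - 11) = (98 + a)*(-11 + a + 2*a**2))
((-91 + 30)**2 + s(205))*(-31021 + z(-213, -144)) = ((-91 + 30)**2 + (-1078 + 2*205**3 + 87*205 + 197*205**2))*(-31021 - 3*(-213)) = ((-61)**2 + (-1078 + 2*8615125 + 17835 + 197*42025))*(-31021 + 639) = (3721 + (-1078 + 17230250 + 17835 + 8278925))*(-30382) = (3721 + 25525932)*(-30382) = 25529653*(-30382) = -775641917446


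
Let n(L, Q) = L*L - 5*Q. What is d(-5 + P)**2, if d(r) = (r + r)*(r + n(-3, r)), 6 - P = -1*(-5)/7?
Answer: 48400/2401 ≈ 20.158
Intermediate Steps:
n(L, Q) = L**2 - 5*Q
P = 37/7 (P = 6 - (-1*(-5))/7 = 6 - 5/7 = 37/7 ≈ 5.2857)
d(r) = 2*r*(9 - 4*r) (d(r) = (r + r)*(r + ((-3)**2 - 5*r)) = (2*r)*(r + (9 - 5*r)) = (2*r)*(9 - 4*r) = 2*r*(9 - 4*r))
d(-5 + P)**2 = (2*(-5 + 37/7)*(9 - 4*(-5 + 37/7)))**2 = (2*(2/7)*(9 - 4*2/7))**2 = (2*(2/7)*(9 - 8/7))**2 = (2*(2/7)*(55/7))**2 = (220/49)**2 = 48400/2401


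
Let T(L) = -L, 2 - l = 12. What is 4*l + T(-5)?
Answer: -35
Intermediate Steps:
l = -10 (l = 2 - 1*12 = 2 - 12 = -10)
4*l + T(-5) = 4*(-10) - 1*(-5) = -40 + 5 = -35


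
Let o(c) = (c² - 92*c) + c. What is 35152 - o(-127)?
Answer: 7466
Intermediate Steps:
o(c) = c² - 91*c
35152 - o(-127) = 35152 - (-127)*(-91 - 127) = 35152 - (-127)*(-218) = 35152 - 1*27686 = 35152 - 27686 = 7466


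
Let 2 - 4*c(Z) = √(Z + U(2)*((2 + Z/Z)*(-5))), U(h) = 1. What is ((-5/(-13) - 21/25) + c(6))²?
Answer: (58 - 975*I)²/1690000 ≈ -0.56051 - 0.066923*I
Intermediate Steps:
c(Z) = ½ - √(-15 + Z)/4 (c(Z) = ½ - √(Z + 1*((2 + Z/Z)*(-5)))/4 = ½ - √(Z + 1*((2 + 1)*(-5)))/4 = ½ - √(Z + 1*(3*(-5)))/4 = ½ - √(Z + 1*(-15))/4 = ½ - √(Z - 15)/4 = ½ - √(-15 + Z)/4)
((-5/(-13) - 21/25) + c(6))² = ((-5/(-13) - 21/25) + (½ - √(-15 + 6)/4))² = ((-5*(-1/13) - 21*1/25) + (½ - 3*I/4))² = ((5/13 - 21/25) + (½ - 3*I/4))² = (-148/325 + (½ - 3*I/4))² = (29/650 - 3*I/4)²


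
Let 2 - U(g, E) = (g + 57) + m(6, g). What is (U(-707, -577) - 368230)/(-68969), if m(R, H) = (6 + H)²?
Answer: 858979/68969 ≈ 12.455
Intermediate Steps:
U(g, E) = -55 - g - (6 + g)² (U(g, E) = 2 - ((g + 57) + (6 + g)²) = 2 - ((57 + g) + (6 + g)²) = 2 - (57 + g + (6 + g)²) = 2 + (-57 - g - (6 + g)²) = -55 - g - (6 + g)²)
(U(-707, -577) - 368230)/(-68969) = ((-55 - 1*(-707) - (6 - 707)²) - 368230)/(-68969) = ((-55 + 707 - 1*(-701)²) - 368230)*(-1/68969) = ((-55 + 707 - 1*491401) - 368230)*(-1/68969) = ((-55 + 707 - 491401) - 368230)*(-1/68969) = (-490749 - 368230)*(-1/68969) = -858979*(-1/68969) = 858979/68969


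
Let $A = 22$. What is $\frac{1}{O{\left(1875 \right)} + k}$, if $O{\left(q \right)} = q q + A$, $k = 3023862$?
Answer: $\frac{1}{6539509} \approx 1.5292 \cdot 10^{-7}$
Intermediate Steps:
$O{\left(q \right)} = 22 + q^{2}$ ($O{\left(q \right)} = q q + 22 = q^{2} + 22 = 22 + q^{2}$)
$\frac{1}{O{\left(1875 \right)} + k} = \frac{1}{\left(22 + 1875^{2}\right) + 3023862} = \frac{1}{\left(22 + 3515625\right) + 3023862} = \frac{1}{3515647 + 3023862} = \frac{1}{6539509}$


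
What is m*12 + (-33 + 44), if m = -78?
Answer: -925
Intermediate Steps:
m*12 + (-33 + 44) = -78*12 + (-33 + 44) = -936 + 11 = -925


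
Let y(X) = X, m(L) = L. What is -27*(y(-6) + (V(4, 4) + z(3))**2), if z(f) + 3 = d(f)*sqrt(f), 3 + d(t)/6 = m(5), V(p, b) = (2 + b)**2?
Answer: -40905 - 21384*sqrt(3) ≈ -77943.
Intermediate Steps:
d(t) = 12 (d(t) = -18 + 6*5 = -18 + 30 = 12)
z(f) = -3 + 12*sqrt(f)
-27*(y(-6) + (V(4, 4) + z(3))**2) = -27*(-6 + ((2 + 4)**2 + (-3 + 12*sqrt(3)))**2) = -27*(-6 + (6**2 + (-3 + 12*sqrt(3)))**2) = -27*(-6 + (36 + (-3 + 12*sqrt(3)))**2) = -27*(-6 + (33 + 12*sqrt(3))**2) = 162 - 27*(33 + 12*sqrt(3))**2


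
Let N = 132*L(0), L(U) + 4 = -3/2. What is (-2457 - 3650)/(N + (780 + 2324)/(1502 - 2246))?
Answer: 567951/67906 ≈ 8.3638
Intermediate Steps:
L(U) = -11/2 (L(U) = -4 - 3/2 = -11/2)
N = -726 (N = 132*(-11/2) = -726)
(-2457 - 3650)/(N + (780 + 2324)/(1502 - 2246)) = (-2457 - 3650)/(-726 + (780 + 2324)/(1502 - 2246)) = -6107/(-726 + 3104/(-744)) = -6107/(-726 + 3104*(-1/744)) = -6107/(-726 - 388/93) = -6107/(-67906/93) = -6107*(-93/67906) = 567951/67906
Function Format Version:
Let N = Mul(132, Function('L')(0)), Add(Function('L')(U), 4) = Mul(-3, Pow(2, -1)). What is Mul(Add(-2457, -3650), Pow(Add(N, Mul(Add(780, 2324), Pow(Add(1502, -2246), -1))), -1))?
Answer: Rational(567951, 67906) ≈ 8.3638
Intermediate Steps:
Function('L')(U) = Rational(-11, 2) (Function('L')(U) = Add(-4, Mul(-3, Pow(2, -1))) = Add(-4, Mul(-3, Rational(1, 2))) = Add(-4, Rational(-3, 2)) = Rational(-11, 2))
N = -726 (N = Mul(132, Rational(-11, 2)) = -726)
Mul(Add(-2457, -3650), Pow(Add(N, Mul(Add(780, 2324), Pow(Add(1502, -2246), -1))), -1)) = Mul(Add(-2457, -3650), Pow(Add(-726, Mul(Add(780, 2324), Pow(Add(1502, -2246), -1))), -1)) = Mul(-6107, Pow(Add(-726, Mul(3104, Pow(-744, -1))), -1)) = Mul(-6107, Pow(Add(-726, Mul(3104, Rational(-1, 744))), -1)) = Mul(-6107, Pow(Add(-726, Rational(-388, 93)), -1)) = Mul(-6107, Pow(Rational(-67906, 93), -1)) = Mul(-6107, Rational(-93, 67906)) = Rational(567951, 67906)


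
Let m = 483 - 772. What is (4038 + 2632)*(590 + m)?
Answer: 2007670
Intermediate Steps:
m = -289
(4038 + 2632)*(590 + m) = (4038 + 2632)*(590 - 289) = 6670*301 = 2007670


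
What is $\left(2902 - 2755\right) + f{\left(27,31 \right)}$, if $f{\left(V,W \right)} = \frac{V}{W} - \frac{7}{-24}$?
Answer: $\frac{110233}{744} \approx 148.16$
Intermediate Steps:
$f{\left(V,W \right)} = \frac{7}{24} + \frac{V}{W}$ ($f{\left(V,W \right)} = \frac{V}{W} - - \frac{7}{24} = \frac{V}{W} + \frac{7}{24} = \frac{7}{24} + \frac{V}{W}$)
$\left(2902 - 2755\right) + f{\left(27,31 \right)} = \left(2902 - 2755\right) + \left(\frac{7}{24} + \frac{27}{31}\right) = 147 + \left(\frac{7}{24} + 27 \cdot \frac{1}{31}\right) = 147 + \left(\frac{7}{24} + \frac{27}{31}\right) = 147 + \frac{865}{744} = \frac{110233}{744}$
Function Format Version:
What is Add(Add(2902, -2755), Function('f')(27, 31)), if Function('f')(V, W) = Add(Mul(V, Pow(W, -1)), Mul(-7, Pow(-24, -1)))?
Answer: Rational(110233, 744) ≈ 148.16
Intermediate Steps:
Function('f')(V, W) = Add(Rational(7, 24), Mul(V, Pow(W, -1))) (Function('f')(V, W) = Add(Mul(V, Pow(W, -1)), Mul(-7, Rational(-1, 24))) = Add(Mul(V, Pow(W, -1)), Rational(7, 24)) = Add(Rational(7, 24), Mul(V, Pow(W, -1))))
Add(Add(2902, -2755), Function('f')(27, 31)) = Add(Add(2902, -2755), Add(Rational(7, 24), Mul(27, Pow(31, -1)))) = Add(147, Add(Rational(7, 24), Mul(27, Rational(1, 31)))) = Add(147, Add(Rational(7, 24), Rational(27, 31))) = Add(147, Rational(865, 744)) = Rational(110233, 744)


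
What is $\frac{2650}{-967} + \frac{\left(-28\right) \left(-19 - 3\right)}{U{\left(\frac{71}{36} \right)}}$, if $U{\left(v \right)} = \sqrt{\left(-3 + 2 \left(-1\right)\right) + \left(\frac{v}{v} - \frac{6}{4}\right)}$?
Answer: $- \frac{2650}{967} - 56 i \sqrt{22} \approx -2.7404 - 262.66 i$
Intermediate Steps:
$U{\left(v \right)} = \frac{i \sqrt{22}}{2}$ ($U{\left(v \right)} = \sqrt{\left(-3 - 2\right) + \left(1 - \frac{3}{2}\right)} = \sqrt{-5 + \left(1 - \frac{3}{2}\right)} = \sqrt{-5 - \frac{1}{2}} = \sqrt{- \frac{11}{2}} = \frac{i \sqrt{22}}{2}$)
$\frac{2650}{-967} + \frac{\left(-28\right) \left(-19 - 3\right)}{U{\left(\frac{71}{36} \right)}} = \frac{2650}{-967} + \frac{\left(-28\right) \left(-19 - 3\right)}{\frac{1}{2} i \sqrt{22}} = 2650 \left(- \frac{1}{967}\right) + \left(-28\right) \left(-22\right) \left(- \frac{i \sqrt{22}}{11}\right) = - \frac{2650}{967} + 616 \left(- \frac{i \sqrt{22}}{11}\right) = - \frac{2650}{967} - 56 i \sqrt{22}$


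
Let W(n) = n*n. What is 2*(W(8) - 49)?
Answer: 30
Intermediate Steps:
W(n) = n²
2*(W(8) - 49) = 2*(8² - 49) = 2*(64 - 49) = 2*15 = 30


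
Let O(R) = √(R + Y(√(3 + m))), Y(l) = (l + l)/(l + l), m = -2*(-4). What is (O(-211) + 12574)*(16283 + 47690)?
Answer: 804396502 + 63973*I*√210 ≈ 8.044e+8 + 9.2706e+5*I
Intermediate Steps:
m = 8
Y(l) = 1 (Y(l) = (2*l)/((2*l)) = (2*l)*(1/(2*l)) = 1)
O(R) = √(1 + R) (O(R) = √(R + 1) = √(1 + R))
(O(-211) + 12574)*(16283 + 47690) = (√(1 - 211) + 12574)*(16283 + 47690) = (√(-210) + 12574)*63973 = (I*√210 + 12574)*63973 = (12574 + I*√210)*63973 = 804396502 + 63973*I*√210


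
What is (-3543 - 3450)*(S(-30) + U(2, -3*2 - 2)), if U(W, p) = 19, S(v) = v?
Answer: 76923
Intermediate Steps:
(-3543 - 3450)*(S(-30) + U(2, -3*2 - 2)) = (-3543 - 3450)*(-30 + 19) = -6993*(-11) = 76923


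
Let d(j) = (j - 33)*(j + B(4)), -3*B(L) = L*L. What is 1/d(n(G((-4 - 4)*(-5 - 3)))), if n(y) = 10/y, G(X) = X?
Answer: 3072/522347 ≈ 0.0058811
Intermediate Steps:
B(L) = -L²/3 (B(L) = -L*L/3 = -L²/3)
d(j) = (-33 + j)*(-16/3 + j) (d(j) = (j - 33)*(j - ⅓*4²) = (-33 + j)*(j - ⅓*16) = (-33 + j)*(j - 16/3) = (-33 + j)*(-16/3 + j))
1/d(n(G((-4 - 4)*(-5 - 3)))) = 1/(176 + (10/(((-4 - 4)*(-5 - 3))))² - 1150/(3*((-4 - 4)*(-5 - 3)))) = 1/(176 + (10/((-8*(-8))))² - 1150/(3*((-8*(-8))))) = 1/(176 + (10/64)² - 1150/(3*64)) = 1/(176 + (10*(1/64))² - 1150/(3*64)) = 1/(176 + (5/32)² - 115/3*5/32) = 1/(176 + 25/1024 - 575/96) = 1/(522347/3072) = 3072/522347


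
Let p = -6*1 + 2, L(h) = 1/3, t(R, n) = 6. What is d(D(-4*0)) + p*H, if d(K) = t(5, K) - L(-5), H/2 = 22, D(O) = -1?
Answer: -511/3 ≈ -170.33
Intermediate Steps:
H = 44 (H = 2*22 = 44)
L(h) = ⅓ (L(h) = 1*(⅓) = ⅓)
p = -4 (p = -6 + 2 = -4)
d(K) = 17/3 (d(K) = 6 - 1*⅓ = 6 - ⅓ = 17/3)
d(D(-4*0)) + p*H = 17/3 - 4*44 = 17/3 - 176 = -511/3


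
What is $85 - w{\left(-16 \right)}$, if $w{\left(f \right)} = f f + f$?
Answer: $-155$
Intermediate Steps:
$w{\left(f \right)} = f + f^{2}$ ($w{\left(f \right)} = f^{2} + f = f + f^{2}$)
$85 - w{\left(-16 \right)} = 85 - - 16 \left(1 - 16\right) = 85 - \left(-16\right) \left(-15\right) = 85 - 240 = -155$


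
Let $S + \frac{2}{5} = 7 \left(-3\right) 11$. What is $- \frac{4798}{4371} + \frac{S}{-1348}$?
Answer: $- \frac{27281273}{29460540} \approx -0.92603$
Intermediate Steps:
$S = - \frac{1157}{5}$ ($S = - \frac{2}{5} + 7 \left(-3\right) 11 = - \frac{2}{5} - 231 = - \frac{1157}{5} \approx -231.4$)
$- \frac{4798}{4371} + \frac{S}{-1348} = - \frac{4798}{4371} - \frac{1157}{5 \left(-1348\right)} = \left(-4798\right) \frac{1}{4371} - - \frac{1157}{6740} = - \frac{4798}{4371} + \frac{1157}{6740} = - \frac{27281273}{29460540}$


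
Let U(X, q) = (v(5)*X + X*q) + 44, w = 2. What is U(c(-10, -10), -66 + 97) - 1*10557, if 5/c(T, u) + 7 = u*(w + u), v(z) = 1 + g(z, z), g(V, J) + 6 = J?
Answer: -767294/73 ≈ -10511.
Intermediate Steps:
g(V, J) = -6 + J
v(z) = -5 + z (v(z) = 1 + (-6 + z) = -5 + z)
c(T, u) = 5/(-7 + u*(2 + u))
U(X, q) = 44 + X*q (U(X, q) = ((-5 + 5)*X + X*q) + 44 = (0*X + X*q) + 44 = (0 + X*q) + 44 = X*q + 44 = 44 + X*q)
U(c(-10, -10), -66 + 97) - 1*10557 = (44 + (5/(-7 + (-10)² + 2*(-10)))*(-66 + 97)) - 1*10557 = (44 + (5/(-7 + 100 - 20))*31) - 10557 = (44 + (5/73)*31) - 10557 = (44 + 155/73) - 10557 = 3367/73 - 10557 = -767294/73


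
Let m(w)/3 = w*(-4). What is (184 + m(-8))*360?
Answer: 100800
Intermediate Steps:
m(w) = -12*w (m(w) = 3*(w*(-4)) = 3*(-4*w) = -12*w)
(184 + m(-8))*360 = (184 - 12*(-8))*360 = (184 + 96)*360 = 280*360 = 100800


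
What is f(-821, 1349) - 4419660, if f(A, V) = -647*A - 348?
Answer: -3888821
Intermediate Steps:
f(A, V) = -348 - 647*A
f(-821, 1349) - 4419660 = (-348 - 647*(-821)) - 4419660 = (-348 + 531187) - 4419660 = 530839 - 4419660 = -3888821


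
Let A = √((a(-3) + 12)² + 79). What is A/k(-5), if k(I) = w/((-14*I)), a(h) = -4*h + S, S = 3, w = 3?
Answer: 140*√202/3 ≈ 663.26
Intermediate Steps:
a(h) = 3 - 4*h (a(h) = -4*h + 3 = 3 - 4*h)
A = 2*√202 (A = √(((3 - 4*(-3)) + 12)² + 79) = √(((3 + 12) + 12)² + 79) = √((15 + 12)² + 79) = √(27² + 79) = √(729 + 79) = √808 = 2*√202 ≈ 28.425)
k(I) = -3/(14*I) (k(I) = 3/((-14*I)) = 3*(-1/(14*I)) = -3/(14*I))
A/k(-5) = (2*√202)/((-3/14/(-5))) = (2*√202)/((-3/14*(-⅕))) = (2*√202)/(3/70) = (2*√202)*(70/3) = 140*√202/3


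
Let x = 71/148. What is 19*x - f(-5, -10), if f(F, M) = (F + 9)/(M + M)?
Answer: 6893/740 ≈ 9.3149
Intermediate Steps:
f(F, M) = (9 + F)/(2*M) (f(F, M) = (9 + F)/((2*M)) = (9 + F)*(1/(2*M)) = (9 + F)/(2*M))
x = 71/148 (x = 71*(1/148) = 71/148 ≈ 0.47973)
19*x - f(-5, -10) = 19*(71/148) - (9 - 5)/(2*(-10)) = 1349/148 - (-1)*4/(2*10) = 1349/148 - 1*(-⅕) = 1349/148 + ⅕ = 6893/740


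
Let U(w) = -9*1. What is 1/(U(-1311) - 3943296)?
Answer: -1/3943305 ≈ -2.5359e-7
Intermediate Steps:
U(w) = -9
1/(U(-1311) - 3943296) = 1/(-9 - 3943296) = 1/(-3943305) = -1/3943305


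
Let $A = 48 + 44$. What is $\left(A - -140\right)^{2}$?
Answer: $53824$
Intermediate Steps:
$A = 92$
$\left(A - -140\right)^{2} = \left(92 - -140\right)^{2} = \left(92 + 140\right)^{2} = 232^{2} = 53824$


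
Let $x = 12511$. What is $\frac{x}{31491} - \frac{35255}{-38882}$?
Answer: $\frac{1596667907}{1224433062} \approx 1.304$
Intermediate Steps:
$\frac{x}{31491} - \frac{35255}{-38882} = \frac{12511}{31491} - \frac{35255}{-38882} = 12511 \cdot \frac{1}{31491} - - \frac{35255}{38882} = \frac{12511}{31491} + \frac{35255}{38882} = \frac{1596667907}{1224433062}$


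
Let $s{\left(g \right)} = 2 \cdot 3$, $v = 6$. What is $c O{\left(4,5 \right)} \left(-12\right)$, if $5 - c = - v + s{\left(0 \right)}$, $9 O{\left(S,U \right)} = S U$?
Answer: $- \frac{400}{3} \approx -133.33$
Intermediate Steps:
$O{\left(S,U \right)} = \frac{S U}{9}$
$s{\left(g \right)} = 6$
$c = 5$ ($c = 5 - \left(\left(-1\right) 6 + 6\right) = 5 - \left(-6 + 6\right) = 5 - 0 = 5 + 0 = 5$)
$c O{\left(4,5 \right)} \left(-12\right) = 5 \cdot \frac{1}{9} \cdot 4 \cdot 5 \left(-12\right) = 5 \cdot \frac{20}{9} \left(-12\right) = \frac{100}{9} \left(-12\right) = - \frac{400}{3}$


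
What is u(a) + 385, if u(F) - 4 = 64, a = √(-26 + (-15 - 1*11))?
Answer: 453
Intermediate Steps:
a = 2*I*√13 (a = √(-26 + (-15 - 11)) = √(-26 - 26) = √(-52) = 2*I*√13 ≈ 7.2111*I)
u(F) = 68 (u(F) = 4 + 64 = 68)
u(a) + 385 = 68 + 385 = 453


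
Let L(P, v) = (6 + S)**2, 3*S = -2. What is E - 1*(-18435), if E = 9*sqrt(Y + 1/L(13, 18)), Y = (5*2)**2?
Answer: 18435 + 9*sqrt(25609)/16 ≈ 18525.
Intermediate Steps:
S = -2/3 (S = (1/3)*(-2) = -2/3 ≈ -0.66667)
L(P, v) = 256/9 (L(P, v) = (6 - 2/3)**2 = (16/3)**2 = 256/9)
Y = 100 (Y = 10**2 = 100)
E = 9*sqrt(25609)/16 (E = 9*sqrt(100 + 1/(256/9)) = 9*sqrt(100 + 9/256) = 9*sqrt(25609/256) = 9*(sqrt(25609)/16) = 9*sqrt(25609)/16 ≈ 90.016)
E - 1*(-18435) = 9*sqrt(25609)/16 - 1*(-18435) = 9*sqrt(25609)/16 + 18435 = 18435 + 9*sqrt(25609)/16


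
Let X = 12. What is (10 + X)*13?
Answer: 286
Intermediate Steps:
(10 + X)*13 = (10 + 12)*13 = 22*13 = 286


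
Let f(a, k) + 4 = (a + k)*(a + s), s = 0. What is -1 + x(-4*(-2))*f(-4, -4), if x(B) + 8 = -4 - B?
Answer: -561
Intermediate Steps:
f(a, k) = -4 + a*(a + k) (f(a, k) = -4 + (a + k)*(a + 0) = -4 + (a + k)*a = -4 + a*(a + k))
x(B) = -12 - B (x(B) = -8 + (-4 - B) = -12 - B)
-1 + x(-4*(-2))*f(-4, -4) = -1 + (-12 - (-4)*(-2))*(-4 + (-4)² - 4*(-4)) = -1 + (-12 - 1*8)*(-4 + 16 + 16) = -1 + (-12 - 8)*28 = -1 - 20*28 = -1 - 560 = -561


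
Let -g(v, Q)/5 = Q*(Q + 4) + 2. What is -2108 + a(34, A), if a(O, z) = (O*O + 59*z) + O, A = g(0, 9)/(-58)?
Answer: -18139/58 ≈ -312.74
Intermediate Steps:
g(v, Q) = -10 - 5*Q*(4 + Q) (g(v, Q) = -5*(Q*(Q + 4) + 2) = -5*(Q*(4 + Q) + 2) = -5*(2 + Q*(4 + Q)) = -10 - 5*Q*(4 + Q))
A = 595/58 (A = (-10 - 20*9 - 5*9²)/(-58) = (-10 - 180 - 5*81)*(-1/58) = (-10 - 180 - 405)*(-1/58) = -595*(-1/58) = 595/58 ≈ 10.259)
a(O, z) = O + O² + 59*z (a(O, z) = (O² + 59*z) + O = O + O² + 59*z)
-2108 + a(34, A) = -2108 + (34 + 34² + 59*(595/58)) = -2108 + (34 + 1156 + 35105/58) = -2108 + 104125/58 = -18139/58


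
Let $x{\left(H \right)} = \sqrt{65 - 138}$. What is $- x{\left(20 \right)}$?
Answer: $- i \sqrt{73} \approx - 8.544 i$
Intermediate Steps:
$x{\left(H \right)} = i \sqrt{73}$ ($x{\left(H \right)} = \sqrt{-73} = i \sqrt{73}$)
$- x{\left(20 \right)} = - i \sqrt{73}$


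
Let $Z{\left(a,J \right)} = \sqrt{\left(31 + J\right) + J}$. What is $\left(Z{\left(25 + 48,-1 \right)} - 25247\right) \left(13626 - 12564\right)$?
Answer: $-26812314 + 1062 \sqrt{29} \approx -2.6807 \cdot 10^{7}$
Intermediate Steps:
$Z{\left(a,J \right)} = \sqrt{31 + 2 J}$
$\left(Z{\left(25 + 48,-1 \right)} - 25247\right) \left(13626 - 12564\right) = \left(\sqrt{31 + 2 \left(-1\right)} - 25247\right) \left(13626 - 12564\right) = \left(\sqrt{31 - 2} - 25247\right) 1062 = \left(\sqrt{29} - 25247\right) 1062 = \left(-25247 + \sqrt{29}\right) 1062 = -26812314 + 1062 \sqrt{29}$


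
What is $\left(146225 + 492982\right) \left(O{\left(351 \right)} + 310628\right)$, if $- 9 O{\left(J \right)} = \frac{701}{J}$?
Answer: $\frac{69692963003473}{351} \approx 1.9856 \cdot 10^{11}$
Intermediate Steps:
$O{\left(J \right)} = - \frac{701}{9 J}$ ($O{\left(J \right)} = - \frac{701 \frac{1}{J}}{9} = - \frac{701}{9 J}$)
$\left(146225 + 492982\right) \left(O{\left(351 \right)} + 310628\right) = \left(146225 + 492982\right) \left(- \frac{701}{9 \cdot 351} + 310628\right) = 639207 \left(\left(- \frac{701}{9}\right) \frac{1}{351} + 310628\right) = 639207 \left(- \frac{701}{3159} + 310628\right) = 639207 \cdot \frac{981273151}{3159} = \frac{69692963003473}{351}$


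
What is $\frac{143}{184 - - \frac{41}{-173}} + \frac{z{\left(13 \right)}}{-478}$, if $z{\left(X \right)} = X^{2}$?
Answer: $\frac{6452563}{15196098} \approx 0.42462$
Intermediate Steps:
$\frac{143}{184 - - \frac{41}{-173}} + \frac{z{\left(13 \right)}}{-478} = \frac{143}{184 - - \frac{41}{-173}} + \frac{13^{2}}{-478} = \frac{143}{184 - \left(-41\right) \left(- \frac{1}{173}\right)} + 169 \left(- \frac{1}{478}\right) = \frac{143}{184 - \frac{41}{173}} - \frac{169}{478} = \frac{143}{\frac{31791}{173}} - \frac{169}{478} = 143 \cdot \frac{173}{31791} - \frac{169}{478} = \frac{24739}{31791} - \frac{169}{478} = \frac{6452563}{15196098}$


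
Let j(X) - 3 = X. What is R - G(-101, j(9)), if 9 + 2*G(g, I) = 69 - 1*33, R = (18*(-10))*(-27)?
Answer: 9693/2 ≈ 4846.5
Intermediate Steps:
j(X) = 3 + X
R = 4860 (R = -180*(-27) = 4860)
G(g, I) = 27/2 (G(g, I) = -9/2 + (69 - 1*33)/2 = -9/2 + (69 - 33)/2 = -9/2 + (1/2)*36 = -9/2 + 18 = 27/2)
R - G(-101, j(9)) = 4860 - 1*27/2 = 4860 - 27/2 = 9693/2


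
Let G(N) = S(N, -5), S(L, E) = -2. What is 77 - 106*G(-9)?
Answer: 289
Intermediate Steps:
G(N) = -2
77 - 106*G(-9) = 77 - 106*(-2) = 77 + 212 = 289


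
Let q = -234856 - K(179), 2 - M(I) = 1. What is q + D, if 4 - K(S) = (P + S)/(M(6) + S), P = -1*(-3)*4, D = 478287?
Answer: 43817051/180 ≈ 2.4343e+5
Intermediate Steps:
P = 12 (P = 3*4 = 12)
M(I) = 1 (M(I) = 2 - 1*1 = 2 - 1 = 1)
K(S) = 4 - (12 + S)/(1 + S)
q = -42274609/180 (q = -234856 - (-8 + 3*179)/(1 + 179) = -234856 - (-8 + 537)/180 = -234856 - 529/180 = -42274609/180 ≈ -2.3486e+5)
q + D = -42274609/180 + 478287 = 43817051/180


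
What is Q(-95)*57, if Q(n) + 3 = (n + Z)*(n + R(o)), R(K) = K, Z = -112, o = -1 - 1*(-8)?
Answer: 1038141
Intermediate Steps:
o = 7 (o = -1 + 8 = 7)
Q(n) = -3 + (-112 + n)*(7 + n) (Q(n) = -3 + (n - 112)*(n + 7) = -3 + (-112 + n)*(7 + n))
Q(-95)*57 = (-787 + (-95)² - 105*(-95))*57 = (-787 + 9025 + 9975)*57 = 18213*57 = 1038141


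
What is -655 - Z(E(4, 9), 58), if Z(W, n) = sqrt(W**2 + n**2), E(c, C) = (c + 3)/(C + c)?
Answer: -655 - sqrt(568565)/13 ≈ -713.00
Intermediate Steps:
E(c, C) = (3 + c)/(C + c)
-655 - Z(E(4, 9), 58) = -655 - sqrt(((3 + 4)/(9 + 4))**2 + 58**2) = -655 - sqrt((7/13)**2 + 3364) = -655 - sqrt(49/169 + 3364) = -655 - sqrt(568565/169) = -655 - sqrt(568565)/13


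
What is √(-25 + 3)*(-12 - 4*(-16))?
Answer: 52*I*√22 ≈ 243.9*I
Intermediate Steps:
√(-25 + 3)*(-12 - 4*(-16)) = √(-22)*(-12 + 64) = (I*√22)*52 = 52*I*√22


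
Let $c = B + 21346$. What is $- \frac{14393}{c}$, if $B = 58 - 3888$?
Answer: $- \frac{14393}{17516} \approx -0.82171$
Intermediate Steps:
$B = -3830$ ($B = 58 - 3888 = -3830$)
$c = 17516$ ($c = -3830 + 21346 = 17516$)
$- \frac{14393}{c} = - \frac{14393}{17516}$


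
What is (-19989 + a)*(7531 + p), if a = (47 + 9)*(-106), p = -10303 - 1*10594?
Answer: 346513550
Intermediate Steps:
p = -20897 (p = -10303 - 10594 = -20897)
a = -5936 (a = 56*(-106) = -5936)
(-19989 + a)*(7531 + p) = (-19989 - 5936)*(7531 - 20897) = -25925*(-13366) = 346513550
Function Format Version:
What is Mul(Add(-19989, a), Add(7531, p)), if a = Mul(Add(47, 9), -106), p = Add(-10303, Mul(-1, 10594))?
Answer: 346513550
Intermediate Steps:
p = -20897 (p = Add(-10303, -10594) = -20897)
a = -5936 (a = Mul(56, -106) = -5936)
Mul(Add(-19989, a), Add(7531, p)) = Mul(Add(-19989, -5936), Add(7531, -20897)) = Mul(-25925, -13366) = 346513550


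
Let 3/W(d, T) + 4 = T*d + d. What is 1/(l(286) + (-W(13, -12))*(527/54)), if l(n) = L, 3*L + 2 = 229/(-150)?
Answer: -33075/32294 ≈ -1.0242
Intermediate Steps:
L = -529/450 (L = -2/3 + (229/(-150))/3 = -2/3 + (229*(-1/150))/3 = -2/3 + (1/3)*(-229/150) = -2/3 - 229/450 = -529/450 ≈ -1.1756)
l(n) = -529/450
W(d, T) = 3/(-4 + d + T*d) (W(d, T) = 3/(-4 + (T*d + d)) = 3/(-4 + (d + T*d)) = 3/(-4 + d + T*d))
1/(l(286) + (-W(13, -12))*(527/54)) = 1/(-529/450 + (-3/(-4 + 13 - 12*13))*(527/54)) = 1/(-529/450 + (-3/(-4 + 13 - 156))*(527*(1/54))) = 1/(-529/450 - 3/(-147)*(527/54)) = 1/(-529/450 - 3*(-1)/147*(527/54)) = 1/(-529/450 - 1*(-1/49)*(527/54)) = 1/(-529/450 + (1/49)*(527/54)) = 1/(-529/450 + 527/2646) = 1/(-32294/33075) = -33075/32294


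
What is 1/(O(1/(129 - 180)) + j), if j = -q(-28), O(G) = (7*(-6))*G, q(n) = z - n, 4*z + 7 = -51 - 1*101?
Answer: 68/855 ≈ 0.079532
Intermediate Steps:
z = -159/4 (z = -7/4 + (-51 - 1*101)/4 = -7/4 + (-51 - 101)/4 = -7/4 + (¼)*(-152) = -7/4 - 38 = -159/4 ≈ -39.750)
q(n) = -159/4 - n
O(G) = -42*G
j = 47/4 (j = -(-159/4 - 1*(-28)) = -(-159/4 + 28) = -1*(-47/4) = 47/4 ≈ 11.750)
1/(O(1/(129 - 180)) + j) = 1/(-42/(129 - 180) + 47/4) = 1/(-42/(-51) + 47/4) = 1/(-42*(-1/51) + 47/4) = 1/(14/17 + 47/4) = 1/(855/68) = 68/855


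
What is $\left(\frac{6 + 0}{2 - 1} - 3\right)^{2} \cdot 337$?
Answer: $3033$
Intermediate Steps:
$\left(\frac{6 + 0}{2 - 1} - 3\right)^{2} \cdot 337 = \left(\frac{6}{1} - 3\right)^{2} \cdot 337 = \left(6 \cdot 1 - 3\right)^{2} \cdot 337 = \left(6 - 3\right)^{2} \cdot 337 = 3^{2} \cdot 337 = 9 \cdot 337 = 3033$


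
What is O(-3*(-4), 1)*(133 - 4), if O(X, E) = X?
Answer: 1548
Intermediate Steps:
O(-3*(-4), 1)*(133 - 4) = (-3*(-4))*(133 - 4) = 12*129 = 1548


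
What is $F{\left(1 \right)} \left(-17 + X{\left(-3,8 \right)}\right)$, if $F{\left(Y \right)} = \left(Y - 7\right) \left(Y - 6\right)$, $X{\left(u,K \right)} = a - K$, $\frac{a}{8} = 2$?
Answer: $-270$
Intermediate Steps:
$a = 16$ ($a = 8 \cdot 2 = 16$)
$X{\left(u,K \right)} = 16 - K$
$F{\left(Y \right)} = \left(-7 + Y\right) \left(-6 + Y\right)$
$F{\left(1 \right)} \left(-17 + X{\left(-3,8 \right)}\right) = \left(42 + 1^{2} - 13\right) \left(-17 + \left(16 - 8\right)\right) = \left(42 + 1 - 13\right) \left(-17 + \left(16 - 8\right)\right) = 30 \left(-17 + 8\right) = 30 \left(-9\right) = -270$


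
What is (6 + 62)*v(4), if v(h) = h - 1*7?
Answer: -204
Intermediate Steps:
v(h) = -7 + h (v(h) = h - 7 = -7 + h)
(6 + 62)*v(4) = (6 + 62)*(-7 + 4) = 68*(-3) = -204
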